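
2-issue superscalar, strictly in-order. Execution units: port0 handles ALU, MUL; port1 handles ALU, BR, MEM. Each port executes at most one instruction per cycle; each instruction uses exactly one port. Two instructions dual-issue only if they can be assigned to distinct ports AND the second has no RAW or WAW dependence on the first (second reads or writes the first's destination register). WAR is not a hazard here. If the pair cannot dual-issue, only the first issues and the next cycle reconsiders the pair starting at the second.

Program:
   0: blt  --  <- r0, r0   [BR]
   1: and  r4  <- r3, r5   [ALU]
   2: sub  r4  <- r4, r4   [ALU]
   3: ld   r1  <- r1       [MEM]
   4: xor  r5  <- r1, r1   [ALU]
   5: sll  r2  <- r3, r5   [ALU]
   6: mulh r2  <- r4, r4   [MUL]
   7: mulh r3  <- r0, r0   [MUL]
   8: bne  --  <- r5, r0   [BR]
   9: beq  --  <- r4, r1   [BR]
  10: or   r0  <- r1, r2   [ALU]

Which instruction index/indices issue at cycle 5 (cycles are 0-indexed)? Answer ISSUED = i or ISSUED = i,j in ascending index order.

#0 head=0: blt.BR;and.ALU i0/i1 2-wide
#1 head=2: sub.ALU;ld.MEM i2/i3 2-wide
#2 head=4: xor.ALU i4 RAW r5
#3 head=5: sll.ALU i5 WAW r2
#4 head=6: mulh.MUL i6 no-port MUL/MUL
#5 head=7: mulh.MUL;bne.BR i7/i8 2-wide
#6 head=9: beq.BR;or.ALU i9/i10 2-wide

ISSUED = 7,8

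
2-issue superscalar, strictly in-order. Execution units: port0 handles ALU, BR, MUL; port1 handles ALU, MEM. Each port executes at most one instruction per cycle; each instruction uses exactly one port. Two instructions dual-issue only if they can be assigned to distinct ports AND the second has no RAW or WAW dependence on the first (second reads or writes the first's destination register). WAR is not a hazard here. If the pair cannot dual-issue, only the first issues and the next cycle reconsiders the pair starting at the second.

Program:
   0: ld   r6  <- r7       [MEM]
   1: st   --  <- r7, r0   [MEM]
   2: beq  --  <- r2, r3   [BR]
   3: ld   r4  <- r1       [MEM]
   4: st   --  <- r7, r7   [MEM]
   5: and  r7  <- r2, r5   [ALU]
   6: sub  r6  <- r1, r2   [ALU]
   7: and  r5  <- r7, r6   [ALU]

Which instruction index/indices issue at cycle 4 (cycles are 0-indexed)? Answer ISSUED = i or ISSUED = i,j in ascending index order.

ISSUED = 6

  cy0 -> i0 (ld.MEM) no-port MEM/MEM
  cy1 -> i1+i2 (st.MEM+beq.BR) 2-wide
  cy2 -> i3 (ld.MEM) no-port MEM/MEM
  cy3 -> i4+i5 (st.MEM+and.ALU) 2-wide
  cy4 -> i6 (sub.ALU) RAW r6
  cy5 -> i7 (and.ALU) tail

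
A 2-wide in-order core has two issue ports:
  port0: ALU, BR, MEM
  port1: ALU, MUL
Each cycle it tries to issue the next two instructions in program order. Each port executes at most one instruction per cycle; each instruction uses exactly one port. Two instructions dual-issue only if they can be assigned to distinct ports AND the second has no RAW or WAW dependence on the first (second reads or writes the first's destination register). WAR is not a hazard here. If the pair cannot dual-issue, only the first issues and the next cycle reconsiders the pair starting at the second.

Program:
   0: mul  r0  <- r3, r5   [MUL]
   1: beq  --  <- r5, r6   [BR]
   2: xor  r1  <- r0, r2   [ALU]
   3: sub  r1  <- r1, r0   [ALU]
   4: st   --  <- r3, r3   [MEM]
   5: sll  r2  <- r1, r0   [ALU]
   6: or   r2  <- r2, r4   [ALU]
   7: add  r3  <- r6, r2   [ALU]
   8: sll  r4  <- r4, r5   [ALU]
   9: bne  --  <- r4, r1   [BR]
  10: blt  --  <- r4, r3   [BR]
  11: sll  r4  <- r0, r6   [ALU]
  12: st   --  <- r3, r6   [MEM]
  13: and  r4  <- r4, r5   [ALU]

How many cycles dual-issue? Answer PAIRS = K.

PAIRS = 5

0. mul.MUL beq.BR @i0&i1  | 2-wide
1. xor.ALU @i2  | RAW+WAW r1
2. sub.ALU st.MEM @i3&i4  | 2-wide
3. sll.ALU @i5  | RAW+WAW r2
4. or.ALU @i6  | RAW r2
5. add.ALU sll.ALU @i7&i8  | 2-wide
6. bne.BR @i9  | no-port BR/BR
7. blt.BR sll.ALU @i10&i11  | 2-wide
8. st.MEM and.ALU @i12&i13  | 2-wide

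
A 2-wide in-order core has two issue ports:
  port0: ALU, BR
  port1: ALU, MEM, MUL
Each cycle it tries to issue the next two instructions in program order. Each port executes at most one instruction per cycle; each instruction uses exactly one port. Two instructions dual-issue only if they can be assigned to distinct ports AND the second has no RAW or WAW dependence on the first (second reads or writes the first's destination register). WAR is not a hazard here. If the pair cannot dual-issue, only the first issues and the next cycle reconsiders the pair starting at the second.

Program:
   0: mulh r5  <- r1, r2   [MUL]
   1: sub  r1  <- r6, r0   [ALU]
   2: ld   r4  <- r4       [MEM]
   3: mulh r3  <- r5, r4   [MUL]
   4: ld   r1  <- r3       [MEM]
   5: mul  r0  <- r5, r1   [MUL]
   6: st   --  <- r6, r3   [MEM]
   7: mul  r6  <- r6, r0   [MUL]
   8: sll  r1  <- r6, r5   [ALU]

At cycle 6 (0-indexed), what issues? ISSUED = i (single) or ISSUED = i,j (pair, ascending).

ISSUED = 7

[0] i0+i1  mulh.MUL sub.ALU  -- 2-wide
[1] i2  ld.MEM  -- no-port MEM/MUL
[2] i3  mulh.MUL  -- no-port MUL/MEM
[3] i4  ld.MEM  -- no-port MEM/MUL
[4] i5  mul.MUL  -- no-port MUL/MEM
[5] i6  st.MEM  -- no-port MEM/MUL
[6] i7  mul.MUL  -- RAW r6
[7] i8  sll.ALU  -- tail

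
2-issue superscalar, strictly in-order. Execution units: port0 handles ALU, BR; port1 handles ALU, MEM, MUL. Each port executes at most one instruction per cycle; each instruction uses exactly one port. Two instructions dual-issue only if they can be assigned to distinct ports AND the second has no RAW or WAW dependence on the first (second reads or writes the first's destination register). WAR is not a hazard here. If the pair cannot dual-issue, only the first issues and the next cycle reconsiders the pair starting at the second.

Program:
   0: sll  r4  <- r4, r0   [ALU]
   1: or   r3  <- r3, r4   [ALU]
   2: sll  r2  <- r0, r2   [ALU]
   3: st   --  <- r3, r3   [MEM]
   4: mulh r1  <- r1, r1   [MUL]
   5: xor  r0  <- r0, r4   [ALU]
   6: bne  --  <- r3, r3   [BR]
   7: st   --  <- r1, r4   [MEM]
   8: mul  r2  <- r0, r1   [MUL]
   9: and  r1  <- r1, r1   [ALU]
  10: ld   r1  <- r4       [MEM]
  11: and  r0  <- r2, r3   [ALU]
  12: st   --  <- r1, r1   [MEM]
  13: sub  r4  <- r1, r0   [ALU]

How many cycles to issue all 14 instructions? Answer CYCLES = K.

t=0 i0:sll ; RAW r4
t=1 i1+i2:or+sll ; 2-wide
t=2 i3:st ; no-port MEM/MUL
t=3 i4+i5:mulh+xor ; 2-wide
t=4 i6+i7:bne+st ; 2-wide
t=5 i8+i9:mul+and ; 2-wide
t=6 i10+i11:ld+and ; 2-wide
t=7 i12+i13:st+sub ; 2-wide

CYCLES = 8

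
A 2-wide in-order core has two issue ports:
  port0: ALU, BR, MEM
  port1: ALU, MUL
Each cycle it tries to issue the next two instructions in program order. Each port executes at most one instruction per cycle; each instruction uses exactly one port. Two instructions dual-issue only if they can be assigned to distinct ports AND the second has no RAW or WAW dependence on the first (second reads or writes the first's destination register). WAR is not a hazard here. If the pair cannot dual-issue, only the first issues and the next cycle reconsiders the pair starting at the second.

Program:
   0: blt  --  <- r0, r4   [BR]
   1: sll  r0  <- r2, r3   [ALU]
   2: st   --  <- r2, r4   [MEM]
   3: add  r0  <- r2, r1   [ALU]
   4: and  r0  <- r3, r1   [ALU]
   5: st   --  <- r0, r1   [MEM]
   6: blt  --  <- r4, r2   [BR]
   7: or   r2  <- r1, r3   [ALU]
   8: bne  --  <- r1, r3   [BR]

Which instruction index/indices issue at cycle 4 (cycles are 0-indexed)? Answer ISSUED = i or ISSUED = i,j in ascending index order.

ISSUED = 6,7

0. blt+sll @i0/i1  | 2-wide
1. st+add @i2/i3  | 2-wide
2. and @i4  | RAW r0
3. st @i5  | no-port MEM/BR
4. blt+or @i6/i7  | 2-wide
5. bne @i8  | tail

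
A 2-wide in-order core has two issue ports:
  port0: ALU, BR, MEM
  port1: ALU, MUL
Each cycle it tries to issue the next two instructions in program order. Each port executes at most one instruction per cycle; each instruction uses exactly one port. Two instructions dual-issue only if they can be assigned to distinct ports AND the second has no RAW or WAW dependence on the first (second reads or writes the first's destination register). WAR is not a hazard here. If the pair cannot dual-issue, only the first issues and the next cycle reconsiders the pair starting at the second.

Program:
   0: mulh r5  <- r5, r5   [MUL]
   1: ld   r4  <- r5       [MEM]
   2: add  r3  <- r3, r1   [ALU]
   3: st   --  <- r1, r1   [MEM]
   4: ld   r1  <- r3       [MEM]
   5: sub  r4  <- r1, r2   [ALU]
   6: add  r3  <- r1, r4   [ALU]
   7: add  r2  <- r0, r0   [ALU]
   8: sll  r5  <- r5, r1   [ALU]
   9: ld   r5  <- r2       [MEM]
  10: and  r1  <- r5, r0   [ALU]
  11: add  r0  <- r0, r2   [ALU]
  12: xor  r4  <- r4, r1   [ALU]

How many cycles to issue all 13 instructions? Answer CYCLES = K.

CYCLES = 10

  cy0 -> i0 (mulh) RAW r5
  cy1 -> i1+i2 (ld+add) pair
  cy2 -> i3 (st) no-port MEM/MEM
  cy3 -> i4 (ld) RAW r1
  cy4 -> i5 (sub) RAW r4
  cy5 -> i6+i7 (add+add) pair
  cy6 -> i8 (sll) WAW r5
  cy7 -> i9 (ld) RAW r5
  cy8 -> i10+i11 (and+add) pair
  cy9 -> i12 (xor) tail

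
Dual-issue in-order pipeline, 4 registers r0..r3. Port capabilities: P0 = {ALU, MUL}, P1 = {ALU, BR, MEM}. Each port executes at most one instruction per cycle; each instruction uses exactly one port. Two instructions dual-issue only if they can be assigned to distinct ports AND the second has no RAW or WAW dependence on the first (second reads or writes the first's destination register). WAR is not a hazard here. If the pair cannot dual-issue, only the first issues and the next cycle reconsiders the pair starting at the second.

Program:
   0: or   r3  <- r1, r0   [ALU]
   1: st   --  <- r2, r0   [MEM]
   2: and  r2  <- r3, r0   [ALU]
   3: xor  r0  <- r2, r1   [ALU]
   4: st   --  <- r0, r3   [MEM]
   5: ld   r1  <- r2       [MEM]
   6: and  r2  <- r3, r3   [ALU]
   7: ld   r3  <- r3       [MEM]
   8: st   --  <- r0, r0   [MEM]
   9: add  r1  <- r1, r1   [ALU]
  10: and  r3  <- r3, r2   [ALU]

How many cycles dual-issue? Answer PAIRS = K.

t=0 i0,i1:or.ALU;st.MEM ; 2-wide
t=1 i2:and.ALU ; RAW r2
t=2 i3:xor.ALU ; RAW r0
t=3 i4:st.MEM ; no-port MEM/MEM
t=4 i5,i6:ld.MEM;and.ALU ; 2-wide
t=5 i7:ld.MEM ; no-port MEM/MEM
t=6 i8,i9:st.MEM;add.ALU ; 2-wide
t=7 i10:and.ALU ; tail

PAIRS = 3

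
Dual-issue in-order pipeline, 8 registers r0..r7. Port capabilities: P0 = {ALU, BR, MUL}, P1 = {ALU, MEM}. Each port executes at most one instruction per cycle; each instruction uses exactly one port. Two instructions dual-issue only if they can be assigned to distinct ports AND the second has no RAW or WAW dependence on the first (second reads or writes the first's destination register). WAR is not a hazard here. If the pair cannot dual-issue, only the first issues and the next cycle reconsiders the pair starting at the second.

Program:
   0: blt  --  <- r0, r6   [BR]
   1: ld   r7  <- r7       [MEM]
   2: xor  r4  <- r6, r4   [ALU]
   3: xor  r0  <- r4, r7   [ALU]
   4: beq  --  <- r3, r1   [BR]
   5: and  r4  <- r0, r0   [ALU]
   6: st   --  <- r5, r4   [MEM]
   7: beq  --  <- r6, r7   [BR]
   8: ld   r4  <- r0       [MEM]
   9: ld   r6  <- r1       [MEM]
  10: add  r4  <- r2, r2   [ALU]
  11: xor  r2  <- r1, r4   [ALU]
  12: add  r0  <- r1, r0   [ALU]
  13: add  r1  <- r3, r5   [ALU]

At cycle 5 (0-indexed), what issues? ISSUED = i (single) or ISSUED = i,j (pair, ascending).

ISSUED = 8

0. blt.BR+ld.MEM @i0+i1  | 2-wide
1. xor.ALU @i2  | RAW r4
2. xor.ALU+beq.BR @i3+i4  | 2-wide
3. and.ALU @i5  | RAW r4
4. st.MEM+beq.BR @i6+i7  | 2-wide
5. ld.MEM @i8  | no-port MEM/MEM
6. ld.MEM+add.ALU @i9+i10  | 2-wide
7. xor.ALU+add.ALU @i11+i12  | 2-wide
8. add.ALU @i13  | tail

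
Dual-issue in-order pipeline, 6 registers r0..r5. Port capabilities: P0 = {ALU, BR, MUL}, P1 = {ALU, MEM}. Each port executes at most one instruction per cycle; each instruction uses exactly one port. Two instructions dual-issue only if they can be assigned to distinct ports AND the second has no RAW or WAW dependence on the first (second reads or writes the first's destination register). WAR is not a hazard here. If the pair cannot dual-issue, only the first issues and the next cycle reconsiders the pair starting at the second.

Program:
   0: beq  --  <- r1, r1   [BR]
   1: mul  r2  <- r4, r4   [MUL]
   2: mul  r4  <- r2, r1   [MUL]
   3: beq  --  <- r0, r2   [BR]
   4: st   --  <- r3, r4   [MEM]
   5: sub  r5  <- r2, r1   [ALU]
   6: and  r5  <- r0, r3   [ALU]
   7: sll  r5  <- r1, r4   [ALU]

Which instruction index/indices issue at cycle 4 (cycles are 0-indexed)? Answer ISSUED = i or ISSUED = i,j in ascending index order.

#0 head=0: beq.BR i0 no-port BR/MUL
#1 head=1: mul.MUL i1 no-port MUL/MUL
#2 head=2: mul.MUL i2 no-port MUL/BR
#3 head=3: beq.BR st.MEM i3+i4 2-wide
#4 head=5: sub.ALU i5 WAW r5
#5 head=6: and.ALU i6 WAW r5
#6 head=7: sll.ALU i7 tail

ISSUED = 5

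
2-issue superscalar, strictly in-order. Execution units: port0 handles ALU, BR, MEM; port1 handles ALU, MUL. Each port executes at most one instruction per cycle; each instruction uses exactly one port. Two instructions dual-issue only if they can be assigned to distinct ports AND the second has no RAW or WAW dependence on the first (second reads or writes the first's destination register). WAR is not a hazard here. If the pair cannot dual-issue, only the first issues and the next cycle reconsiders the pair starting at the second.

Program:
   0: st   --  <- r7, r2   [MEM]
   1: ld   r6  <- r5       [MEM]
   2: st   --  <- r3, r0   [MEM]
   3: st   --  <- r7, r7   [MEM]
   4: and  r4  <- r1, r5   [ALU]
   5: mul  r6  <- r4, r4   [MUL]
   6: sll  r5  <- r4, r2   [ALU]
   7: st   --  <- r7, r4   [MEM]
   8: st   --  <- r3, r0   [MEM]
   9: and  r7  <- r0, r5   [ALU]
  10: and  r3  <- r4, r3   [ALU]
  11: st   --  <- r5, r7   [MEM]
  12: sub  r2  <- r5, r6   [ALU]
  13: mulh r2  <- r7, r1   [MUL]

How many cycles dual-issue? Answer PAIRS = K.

PAIRS = 4

#0 head=0: st.MEM i0 no-port MEM/MEM
#1 head=1: ld.MEM i1 no-port MEM/MEM
#2 head=2: st.MEM i2 no-port MEM/MEM
#3 head=3: st.MEM+and.ALU i3,i4 dual
#4 head=5: mul.MUL+sll.ALU i5,i6 dual
#5 head=7: st.MEM i7 no-port MEM/MEM
#6 head=8: st.MEM+and.ALU i8,i9 dual
#7 head=10: and.ALU+st.MEM i10,i11 dual
#8 head=12: sub.ALU i12 WAW r2
#9 head=13: mulh.MUL i13 tail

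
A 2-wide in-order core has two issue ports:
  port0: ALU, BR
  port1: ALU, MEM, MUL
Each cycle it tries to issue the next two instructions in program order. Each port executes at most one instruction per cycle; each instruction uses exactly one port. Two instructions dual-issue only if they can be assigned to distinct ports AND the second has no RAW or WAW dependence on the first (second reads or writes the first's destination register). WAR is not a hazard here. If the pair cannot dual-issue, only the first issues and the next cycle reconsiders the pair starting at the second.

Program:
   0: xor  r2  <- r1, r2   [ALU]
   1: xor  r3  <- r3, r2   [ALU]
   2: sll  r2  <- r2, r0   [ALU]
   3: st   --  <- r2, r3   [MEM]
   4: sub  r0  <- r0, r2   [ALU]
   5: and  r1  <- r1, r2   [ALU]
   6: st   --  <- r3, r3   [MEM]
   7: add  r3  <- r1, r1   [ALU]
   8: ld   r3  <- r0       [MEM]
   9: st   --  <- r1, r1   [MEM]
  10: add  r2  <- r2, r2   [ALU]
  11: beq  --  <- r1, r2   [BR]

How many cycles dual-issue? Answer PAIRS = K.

PAIRS = 4

[0] i0  xor  -- RAW r2
[1] i1+i2  xor+sll  -- 2-wide
[2] i3+i4  st+sub  -- 2-wide
[3] i5+i6  and+st  -- 2-wide
[4] i7  add  -- WAW r3
[5] i8  ld  -- no-port MEM/MEM
[6] i9+i10  st+add  -- 2-wide
[7] i11  beq  -- tail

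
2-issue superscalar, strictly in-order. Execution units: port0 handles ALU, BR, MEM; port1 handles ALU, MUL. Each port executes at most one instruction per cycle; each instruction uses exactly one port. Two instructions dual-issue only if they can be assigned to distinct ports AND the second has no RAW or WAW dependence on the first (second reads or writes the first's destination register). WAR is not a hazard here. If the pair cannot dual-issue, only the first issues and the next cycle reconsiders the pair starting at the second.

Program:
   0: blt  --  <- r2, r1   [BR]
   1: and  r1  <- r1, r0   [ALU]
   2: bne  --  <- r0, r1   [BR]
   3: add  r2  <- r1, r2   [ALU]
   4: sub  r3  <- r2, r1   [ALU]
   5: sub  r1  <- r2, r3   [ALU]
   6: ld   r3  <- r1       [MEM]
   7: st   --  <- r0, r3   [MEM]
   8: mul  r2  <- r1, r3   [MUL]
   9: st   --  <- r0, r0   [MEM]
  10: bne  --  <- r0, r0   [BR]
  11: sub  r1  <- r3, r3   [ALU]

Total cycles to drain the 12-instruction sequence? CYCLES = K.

CYCLES = 8

c0: i0/i1 blt;and  pair
c1: i2/i3 bne;add  pair
c2: i4 sub  RAW r3
c3: i5 sub  RAW r1
c4: i6 ld  no-port MEM/MEM
c5: i7/i8 st;mul  pair
c6: i9 st  no-port MEM/BR
c7: i10/i11 bne;sub  pair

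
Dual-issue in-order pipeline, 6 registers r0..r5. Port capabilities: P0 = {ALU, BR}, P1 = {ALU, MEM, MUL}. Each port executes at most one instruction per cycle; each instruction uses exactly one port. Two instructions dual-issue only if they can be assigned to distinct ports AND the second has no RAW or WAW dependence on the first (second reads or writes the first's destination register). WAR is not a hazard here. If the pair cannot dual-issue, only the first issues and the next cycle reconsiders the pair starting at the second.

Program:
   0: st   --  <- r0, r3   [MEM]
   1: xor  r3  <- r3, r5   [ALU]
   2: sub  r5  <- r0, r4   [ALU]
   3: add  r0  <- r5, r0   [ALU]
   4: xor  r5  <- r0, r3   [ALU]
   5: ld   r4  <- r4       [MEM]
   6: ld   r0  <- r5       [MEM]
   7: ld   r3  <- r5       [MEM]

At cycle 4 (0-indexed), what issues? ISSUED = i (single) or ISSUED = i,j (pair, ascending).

0. st.MEM+xor.ALU @i0+i1  | pair
1. sub.ALU @i2  | RAW r5
2. add.ALU @i3  | RAW r0
3. xor.ALU+ld.MEM @i4+i5  | pair
4. ld.MEM @i6  | no-port MEM/MEM
5. ld.MEM @i7  | tail

ISSUED = 6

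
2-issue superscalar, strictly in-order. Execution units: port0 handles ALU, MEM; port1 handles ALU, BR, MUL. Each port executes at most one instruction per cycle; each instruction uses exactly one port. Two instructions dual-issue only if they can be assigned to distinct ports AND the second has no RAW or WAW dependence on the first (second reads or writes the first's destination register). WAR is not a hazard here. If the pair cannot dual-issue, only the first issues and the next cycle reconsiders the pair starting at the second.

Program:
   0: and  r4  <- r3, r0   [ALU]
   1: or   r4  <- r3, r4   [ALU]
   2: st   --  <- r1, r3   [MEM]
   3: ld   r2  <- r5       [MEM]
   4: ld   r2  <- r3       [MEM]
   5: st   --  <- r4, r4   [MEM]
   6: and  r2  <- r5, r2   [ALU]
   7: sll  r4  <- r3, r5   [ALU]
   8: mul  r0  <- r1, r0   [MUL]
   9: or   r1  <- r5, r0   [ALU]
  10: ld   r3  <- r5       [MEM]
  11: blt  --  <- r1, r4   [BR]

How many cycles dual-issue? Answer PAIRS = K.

PAIRS = 4

t=0 i0:and.ALU ; RAW+WAW r4
t=1 i1+i2:or.ALU;st.MEM ; 2-wide
t=2 i3:ld.MEM ; no-port MEM/MEM
t=3 i4:ld.MEM ; no-port MEM/MEM
t=4 i5+i6:st.MEM;and.ALU ; 2-wide
t=5 i7+i8:sll.ALU;mul.MUL ; 2-wide
t=6 i9+i10:or.ALU;ld.MEM ; 2-wide
t=7 i11:blt.BR ; tail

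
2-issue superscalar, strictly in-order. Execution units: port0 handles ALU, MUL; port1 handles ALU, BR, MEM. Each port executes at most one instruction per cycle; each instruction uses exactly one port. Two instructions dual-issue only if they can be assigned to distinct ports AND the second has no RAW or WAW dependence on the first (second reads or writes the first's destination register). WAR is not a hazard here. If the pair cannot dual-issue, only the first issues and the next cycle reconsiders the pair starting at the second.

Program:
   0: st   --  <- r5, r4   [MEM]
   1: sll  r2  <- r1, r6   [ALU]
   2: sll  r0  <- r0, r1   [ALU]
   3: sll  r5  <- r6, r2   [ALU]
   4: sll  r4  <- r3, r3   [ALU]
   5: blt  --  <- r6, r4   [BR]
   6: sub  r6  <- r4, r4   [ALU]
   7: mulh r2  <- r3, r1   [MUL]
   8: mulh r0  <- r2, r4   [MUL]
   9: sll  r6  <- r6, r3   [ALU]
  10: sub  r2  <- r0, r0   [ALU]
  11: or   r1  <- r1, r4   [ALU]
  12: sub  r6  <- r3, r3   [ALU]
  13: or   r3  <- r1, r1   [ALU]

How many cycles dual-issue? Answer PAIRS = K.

PAIRS = 6

0. st;sll @i0&i1  | dual
1. sll;sll @i2&i3  | dual
2. sll @i4  | RAW r4
3. blt;sub @i5&i6  | dual
4. mulh @i7  | no-port MUL/MUL
5. mulh;sll @i8&i9  | dual
6. sub;or @i10&i11  | dual
7. sub;or @i12&i13  | dual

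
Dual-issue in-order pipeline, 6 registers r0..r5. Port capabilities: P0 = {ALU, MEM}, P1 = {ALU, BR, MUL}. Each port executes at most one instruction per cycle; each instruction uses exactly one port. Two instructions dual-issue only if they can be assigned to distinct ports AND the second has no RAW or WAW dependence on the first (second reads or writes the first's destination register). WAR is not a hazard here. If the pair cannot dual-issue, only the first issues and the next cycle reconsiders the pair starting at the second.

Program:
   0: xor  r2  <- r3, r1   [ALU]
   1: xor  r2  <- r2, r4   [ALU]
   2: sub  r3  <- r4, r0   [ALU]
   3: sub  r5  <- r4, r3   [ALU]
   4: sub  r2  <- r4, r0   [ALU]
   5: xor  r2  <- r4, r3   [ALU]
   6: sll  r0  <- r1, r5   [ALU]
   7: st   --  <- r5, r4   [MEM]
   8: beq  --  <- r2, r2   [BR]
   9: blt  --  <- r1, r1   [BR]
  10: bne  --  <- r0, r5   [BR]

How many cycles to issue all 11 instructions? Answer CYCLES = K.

CYCLES = 7

  cy0 -> i0 (xor) RAW+WAW r2
  cy1 -> i1,i2 (xor sub) 2-wide
  cy2 -> i3,i4 (sub sub) 2-wide
  cy3 -> i5,i6 (xor sll) 2-wide
  cy4 -> i7,i8 (st beq) 2-wide
  cy5 -> i9 (blt) no-port BR/BR
  cy6 -> i10 (bne) tail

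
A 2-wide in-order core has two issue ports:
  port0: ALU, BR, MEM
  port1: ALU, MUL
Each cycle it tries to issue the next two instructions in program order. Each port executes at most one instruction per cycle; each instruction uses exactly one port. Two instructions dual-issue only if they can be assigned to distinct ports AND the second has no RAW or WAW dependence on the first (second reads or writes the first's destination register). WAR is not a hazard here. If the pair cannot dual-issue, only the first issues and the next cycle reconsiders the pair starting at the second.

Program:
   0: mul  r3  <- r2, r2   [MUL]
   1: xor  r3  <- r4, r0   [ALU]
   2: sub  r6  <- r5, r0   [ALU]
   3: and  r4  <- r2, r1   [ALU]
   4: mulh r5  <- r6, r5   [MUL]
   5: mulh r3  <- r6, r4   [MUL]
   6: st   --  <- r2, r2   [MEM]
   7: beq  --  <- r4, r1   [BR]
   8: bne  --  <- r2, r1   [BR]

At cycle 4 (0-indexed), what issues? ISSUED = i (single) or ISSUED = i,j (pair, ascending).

[0] i0  mul  -- WAW r3
[1] i1/i2  xor;sub  -- pair
[2] i3/i4  and;mulh  -- pair
[3] i5/i6  mulh;st  -- pair
[4] i7  beq  -- no-port BR/BR
[5] i8  bne  -- tail

ISSUED = 7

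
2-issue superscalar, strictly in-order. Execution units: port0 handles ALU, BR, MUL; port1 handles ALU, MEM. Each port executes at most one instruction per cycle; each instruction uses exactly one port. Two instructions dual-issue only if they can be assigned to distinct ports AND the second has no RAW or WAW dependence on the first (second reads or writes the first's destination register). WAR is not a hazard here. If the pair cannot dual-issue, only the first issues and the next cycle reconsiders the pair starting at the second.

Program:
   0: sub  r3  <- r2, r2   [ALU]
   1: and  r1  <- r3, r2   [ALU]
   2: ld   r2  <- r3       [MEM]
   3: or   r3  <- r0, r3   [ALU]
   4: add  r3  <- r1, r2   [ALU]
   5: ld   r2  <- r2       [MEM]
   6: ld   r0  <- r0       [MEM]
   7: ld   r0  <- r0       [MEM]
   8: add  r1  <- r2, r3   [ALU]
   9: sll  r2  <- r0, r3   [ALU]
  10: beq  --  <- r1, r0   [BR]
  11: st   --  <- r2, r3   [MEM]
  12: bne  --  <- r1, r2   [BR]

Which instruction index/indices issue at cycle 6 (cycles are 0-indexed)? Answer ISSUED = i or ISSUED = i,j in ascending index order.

0. sub @i0  | RAW r3
1. and;ld @i1/i2  | pair
2. or @i3  | WAW r3
3. add;ld @i4/i5  | pair
4. ld @i6  | no-port MEM/MEM
5. ld;add @i7/i8  | pair
6. sll;beq @i9/i10  | pair
7. st;bne @i11/i12  | pair

ISSUED = 9,10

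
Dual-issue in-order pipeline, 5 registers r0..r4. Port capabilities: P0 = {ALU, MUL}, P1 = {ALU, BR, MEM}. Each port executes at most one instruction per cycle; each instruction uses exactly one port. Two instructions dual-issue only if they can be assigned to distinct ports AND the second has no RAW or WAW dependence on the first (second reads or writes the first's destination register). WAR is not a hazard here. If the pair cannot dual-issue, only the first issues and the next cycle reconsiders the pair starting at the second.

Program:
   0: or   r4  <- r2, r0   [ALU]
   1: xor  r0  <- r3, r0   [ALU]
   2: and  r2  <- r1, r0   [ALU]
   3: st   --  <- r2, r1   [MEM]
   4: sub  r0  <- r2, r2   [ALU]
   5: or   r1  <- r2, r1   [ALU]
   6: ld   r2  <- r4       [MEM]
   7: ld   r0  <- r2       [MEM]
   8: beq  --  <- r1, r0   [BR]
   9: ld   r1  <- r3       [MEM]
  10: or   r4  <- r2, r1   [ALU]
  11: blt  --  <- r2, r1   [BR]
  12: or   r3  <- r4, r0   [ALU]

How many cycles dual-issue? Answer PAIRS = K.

  cy0 -> i0+i1 (or.ALU;xor.ALU) pair
  cy1 -> i2 (and.ALU) RAW r2
  cy2 -> i3+i4 (st.MEM;sub.ALU) pair
  cy3 -> i5+i6 (or.ALU;ld.MEM) pair
  cy4 -> i7 (ld.MEM) no-port MEM/BR
  cy5 -> i8 (beq.BR) no-port BR/MEM
  cy6 -> i9 (ld.MEM) RAW r1
  cy7 -> i10+i11 (or.ALU;blt.BR) pair
  cy8 -> i12 (or.ALU) tail

PAIRS = 4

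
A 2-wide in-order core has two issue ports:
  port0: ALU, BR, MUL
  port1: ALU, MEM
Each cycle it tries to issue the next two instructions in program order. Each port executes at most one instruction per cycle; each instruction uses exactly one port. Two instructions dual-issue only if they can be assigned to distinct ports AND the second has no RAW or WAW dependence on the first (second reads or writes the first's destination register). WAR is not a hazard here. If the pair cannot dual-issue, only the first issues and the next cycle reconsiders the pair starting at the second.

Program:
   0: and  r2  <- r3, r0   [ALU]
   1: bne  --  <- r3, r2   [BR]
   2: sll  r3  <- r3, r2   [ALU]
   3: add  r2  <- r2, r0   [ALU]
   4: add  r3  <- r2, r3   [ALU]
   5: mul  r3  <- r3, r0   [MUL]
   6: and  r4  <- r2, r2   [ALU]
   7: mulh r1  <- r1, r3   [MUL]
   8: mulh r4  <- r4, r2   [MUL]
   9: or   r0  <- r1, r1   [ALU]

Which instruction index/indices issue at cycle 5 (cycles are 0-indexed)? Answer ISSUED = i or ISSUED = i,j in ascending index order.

#0 head=0: and.ALU i0 RAW r2
#1 head=1: bne.BR/sll.ALU i1+i2 2-wide
#2 head=3: add.ALU i3 RAW r2
#3 head=4: add.ALU i4 RAW+WAW r3
#4 head=5: mul.MUL/and.ALU i5+i6 2-wide
#5 head=7: mulh.MUL i7 no-port MUL/MUL
#6 head=8: mulh.MUL/or.ALU i8+i9 2-wide

ISSUED = 7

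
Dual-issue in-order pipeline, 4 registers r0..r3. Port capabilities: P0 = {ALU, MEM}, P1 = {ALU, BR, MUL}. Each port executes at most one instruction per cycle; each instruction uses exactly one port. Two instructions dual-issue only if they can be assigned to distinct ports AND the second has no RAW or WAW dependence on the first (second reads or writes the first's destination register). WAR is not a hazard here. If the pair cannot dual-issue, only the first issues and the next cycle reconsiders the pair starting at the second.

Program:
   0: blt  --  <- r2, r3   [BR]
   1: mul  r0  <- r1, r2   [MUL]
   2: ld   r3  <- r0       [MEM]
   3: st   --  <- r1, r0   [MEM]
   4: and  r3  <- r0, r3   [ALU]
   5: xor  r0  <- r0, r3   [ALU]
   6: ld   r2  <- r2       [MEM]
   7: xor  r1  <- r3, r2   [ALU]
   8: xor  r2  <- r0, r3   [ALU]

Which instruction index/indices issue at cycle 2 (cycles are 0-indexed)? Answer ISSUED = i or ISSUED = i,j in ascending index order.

ISSUED = 2

[0] i0  blt.BR  -- no-port BR/MUL
[1] i1  mul.MUL  -- RAW r0
[2] i2  ld.MEM  -- no-port MEM/MEM
[3] i3&i4  st.MEM/and.ALU  -- pair
[4] i5&i6  xor.ALU/ld.MEM  -- pair
[5] i7&i8  xor.ALU/xor.ALU  -- pair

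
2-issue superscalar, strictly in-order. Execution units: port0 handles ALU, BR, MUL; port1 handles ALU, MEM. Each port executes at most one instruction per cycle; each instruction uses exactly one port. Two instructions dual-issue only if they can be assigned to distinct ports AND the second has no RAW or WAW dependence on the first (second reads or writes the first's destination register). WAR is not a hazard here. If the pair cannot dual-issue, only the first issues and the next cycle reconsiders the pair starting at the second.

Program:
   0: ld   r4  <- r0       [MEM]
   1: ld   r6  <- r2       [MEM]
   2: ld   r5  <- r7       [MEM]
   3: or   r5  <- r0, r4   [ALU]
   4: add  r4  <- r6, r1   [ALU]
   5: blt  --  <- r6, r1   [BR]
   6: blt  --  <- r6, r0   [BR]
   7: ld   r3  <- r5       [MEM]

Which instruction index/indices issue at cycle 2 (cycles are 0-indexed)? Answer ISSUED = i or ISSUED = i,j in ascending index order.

  cy0 -> i0 (ld.MEM) no-port MEM/MEM
  cy1 -> i1 (ld.MEM) no-port MEM/MEM
  cy2 -> i2 (ld.MEM) WAW r5
  cy3 -> i3/i4 (or.ALU+add.ALU) pair
  cy4 -> i5 (blt.BR) no-port BR/BR
  cy5 -> i6/i7 (blt.BR+ld.MEM) pair

ISSUED = 2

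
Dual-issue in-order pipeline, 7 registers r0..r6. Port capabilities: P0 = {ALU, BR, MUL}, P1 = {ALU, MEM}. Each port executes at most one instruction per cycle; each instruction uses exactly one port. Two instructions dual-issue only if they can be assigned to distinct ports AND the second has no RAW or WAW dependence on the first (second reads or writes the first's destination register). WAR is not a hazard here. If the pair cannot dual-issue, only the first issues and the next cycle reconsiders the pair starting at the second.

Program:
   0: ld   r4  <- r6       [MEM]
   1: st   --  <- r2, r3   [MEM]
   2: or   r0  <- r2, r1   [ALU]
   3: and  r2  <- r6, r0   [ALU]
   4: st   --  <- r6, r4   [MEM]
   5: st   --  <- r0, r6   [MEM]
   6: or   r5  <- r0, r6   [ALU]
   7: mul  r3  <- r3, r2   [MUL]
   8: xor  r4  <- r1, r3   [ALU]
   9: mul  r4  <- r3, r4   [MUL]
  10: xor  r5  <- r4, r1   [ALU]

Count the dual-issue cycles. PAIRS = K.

  cy0 -> i0 (ld) no-port MEM/MEM
  cy1 -> i1,i2 (st/or) dual
  cy2 -> i3,i4 (and/st) dual
  cy3 -> i5,i6 (st/or) dual
  cy4 -> i7 (mul) RAW r3
  cy5 -> i8 (xor) RAW+WAW r4
  cy6 -> i9 (mul) RAW r4
  cy7 -> i10 (xor) tail

PAIRS = 3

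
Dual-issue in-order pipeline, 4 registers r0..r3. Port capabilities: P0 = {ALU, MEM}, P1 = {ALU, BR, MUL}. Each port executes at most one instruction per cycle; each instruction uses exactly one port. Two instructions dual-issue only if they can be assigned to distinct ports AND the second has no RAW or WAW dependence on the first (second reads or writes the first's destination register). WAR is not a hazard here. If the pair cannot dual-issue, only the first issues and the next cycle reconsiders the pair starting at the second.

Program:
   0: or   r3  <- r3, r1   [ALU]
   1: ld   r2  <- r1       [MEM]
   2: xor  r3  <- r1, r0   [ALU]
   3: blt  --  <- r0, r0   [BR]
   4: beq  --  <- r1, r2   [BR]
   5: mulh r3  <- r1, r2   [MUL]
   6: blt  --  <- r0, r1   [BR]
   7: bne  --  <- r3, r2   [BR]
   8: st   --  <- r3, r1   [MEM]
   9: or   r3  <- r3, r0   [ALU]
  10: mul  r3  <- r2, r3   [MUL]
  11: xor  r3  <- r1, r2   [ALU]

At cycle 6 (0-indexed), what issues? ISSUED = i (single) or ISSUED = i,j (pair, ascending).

t=0 i0&i1:or/ld ; 2-wide
t=1 i2&i3:xor/blt ; 2-wide
t=2 i4:beq ; no-port BR/MUL
t=3 i5:mulh ; no-port MUL/BR
t=4 i6:blt ; no-port BR/BR
t=5 i7&i8:bne/st ; 2-wide
t=6 i9:or ; RAW+WAW r3
t=7 i10:mul ; WAW r3
t=8 i11:xor ; tail

ISSUED = 9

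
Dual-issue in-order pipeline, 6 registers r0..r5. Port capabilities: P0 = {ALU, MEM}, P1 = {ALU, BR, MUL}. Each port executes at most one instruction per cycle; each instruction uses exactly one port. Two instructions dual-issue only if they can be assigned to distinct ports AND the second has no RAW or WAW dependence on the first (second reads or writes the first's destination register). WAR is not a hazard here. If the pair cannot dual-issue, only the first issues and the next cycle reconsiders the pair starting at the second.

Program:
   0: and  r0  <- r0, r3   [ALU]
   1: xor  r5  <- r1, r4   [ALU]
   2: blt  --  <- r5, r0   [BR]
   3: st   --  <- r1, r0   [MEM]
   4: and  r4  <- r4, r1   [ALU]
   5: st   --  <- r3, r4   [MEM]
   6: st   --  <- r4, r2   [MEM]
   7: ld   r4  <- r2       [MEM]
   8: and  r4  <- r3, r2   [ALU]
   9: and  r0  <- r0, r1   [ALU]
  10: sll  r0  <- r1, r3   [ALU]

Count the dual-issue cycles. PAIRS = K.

0. and xor @i0&i1  | 2-wide
1. blt st @i2&i3  | 2-wide
2. and @i4  | RAW r4
3. st @i5  | no-port MEM/MEM
4. st @i6  | no-port MEM/MEM
5. ld @i7  | WAW r4
6. and and @i8&i9  | 2-wide
7. sll @i10  | tail

PAIRS = 3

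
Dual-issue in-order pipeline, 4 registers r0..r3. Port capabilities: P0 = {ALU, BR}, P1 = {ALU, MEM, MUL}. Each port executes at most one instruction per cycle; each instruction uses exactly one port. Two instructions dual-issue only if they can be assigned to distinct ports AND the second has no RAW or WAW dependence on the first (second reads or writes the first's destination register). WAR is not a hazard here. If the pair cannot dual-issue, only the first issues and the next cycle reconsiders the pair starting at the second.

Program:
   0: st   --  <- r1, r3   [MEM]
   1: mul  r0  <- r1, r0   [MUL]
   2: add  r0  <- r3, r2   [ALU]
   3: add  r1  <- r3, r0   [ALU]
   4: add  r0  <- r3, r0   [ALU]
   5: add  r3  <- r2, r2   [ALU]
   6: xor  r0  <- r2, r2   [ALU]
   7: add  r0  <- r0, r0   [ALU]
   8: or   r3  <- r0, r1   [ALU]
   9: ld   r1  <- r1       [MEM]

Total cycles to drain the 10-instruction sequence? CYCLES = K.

  cy0 -> i0 (st.MEM) no-port MEM/MUL
  cy1 -> i1 (mul.MUL) WAW r0
  cy2 -> i2 (add.ALU) RAW r0
  cy3 -> i3+i4 (add.ALU;add.ALU) dual
  cy4 -> i5+i6 (add.ALU;xor.ALU) dual
  cy5 -> i7 (add.ALU) RAW r0
  cy6 -> i8+i9 (or.ALU;ld.MEM) dual

CYCLES = 7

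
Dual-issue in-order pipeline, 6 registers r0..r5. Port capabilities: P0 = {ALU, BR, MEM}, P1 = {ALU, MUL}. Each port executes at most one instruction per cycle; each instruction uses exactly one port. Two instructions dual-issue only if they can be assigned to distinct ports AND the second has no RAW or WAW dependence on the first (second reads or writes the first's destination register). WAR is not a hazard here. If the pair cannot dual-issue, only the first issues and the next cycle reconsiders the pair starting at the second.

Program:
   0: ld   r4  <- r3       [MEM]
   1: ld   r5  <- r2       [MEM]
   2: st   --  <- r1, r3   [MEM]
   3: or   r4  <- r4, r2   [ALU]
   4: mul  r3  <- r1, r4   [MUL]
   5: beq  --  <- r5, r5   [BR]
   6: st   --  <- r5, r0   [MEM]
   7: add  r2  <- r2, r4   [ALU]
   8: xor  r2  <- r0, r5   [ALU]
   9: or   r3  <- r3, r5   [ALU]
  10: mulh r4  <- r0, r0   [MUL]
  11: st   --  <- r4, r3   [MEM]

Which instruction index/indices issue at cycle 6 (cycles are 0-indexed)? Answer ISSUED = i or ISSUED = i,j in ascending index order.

t=0 i0:ld.MEM ; no-port MEM/MEM
t=1 i1:ld.MEM ; no-port MEM/MEM
t=2 i2/i3:st.MEM+or.ALU ; pair
t=3 i4/i5:mul.MUL+beq.BR ; pair
t=4 i6/i7:st.MEM+add.ALU ; pair
t=5 i8/i9:xor.ALU+or.ALU ; pair
t=6 i10:mulh.MUL ; RAW r4
t=7 i11:st.MEM ; tail

ISSUED = 10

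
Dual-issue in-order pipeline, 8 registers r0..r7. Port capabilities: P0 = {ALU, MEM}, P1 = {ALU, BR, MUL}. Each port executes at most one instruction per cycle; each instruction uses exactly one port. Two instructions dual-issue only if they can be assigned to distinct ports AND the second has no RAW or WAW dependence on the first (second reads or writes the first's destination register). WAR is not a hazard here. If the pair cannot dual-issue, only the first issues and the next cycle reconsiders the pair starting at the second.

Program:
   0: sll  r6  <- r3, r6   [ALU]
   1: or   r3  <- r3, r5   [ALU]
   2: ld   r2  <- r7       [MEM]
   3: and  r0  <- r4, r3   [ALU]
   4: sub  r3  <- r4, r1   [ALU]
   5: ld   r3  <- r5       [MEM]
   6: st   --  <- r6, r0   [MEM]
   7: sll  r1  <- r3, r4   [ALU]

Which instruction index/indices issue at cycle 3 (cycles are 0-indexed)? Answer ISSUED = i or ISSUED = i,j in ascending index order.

0. sll.ALU or.ALU @i0+i1  | 2-wide
1. ld.MEM and.ALU @i2+i3  | 2-wide
2. sub.ALU @i4  | WAW r3
3. ld.MEM @i5  | no-port MEM/MEM
4. st.MEM sll.ALU @i6+i7  | 2-wide

ISSUED = 5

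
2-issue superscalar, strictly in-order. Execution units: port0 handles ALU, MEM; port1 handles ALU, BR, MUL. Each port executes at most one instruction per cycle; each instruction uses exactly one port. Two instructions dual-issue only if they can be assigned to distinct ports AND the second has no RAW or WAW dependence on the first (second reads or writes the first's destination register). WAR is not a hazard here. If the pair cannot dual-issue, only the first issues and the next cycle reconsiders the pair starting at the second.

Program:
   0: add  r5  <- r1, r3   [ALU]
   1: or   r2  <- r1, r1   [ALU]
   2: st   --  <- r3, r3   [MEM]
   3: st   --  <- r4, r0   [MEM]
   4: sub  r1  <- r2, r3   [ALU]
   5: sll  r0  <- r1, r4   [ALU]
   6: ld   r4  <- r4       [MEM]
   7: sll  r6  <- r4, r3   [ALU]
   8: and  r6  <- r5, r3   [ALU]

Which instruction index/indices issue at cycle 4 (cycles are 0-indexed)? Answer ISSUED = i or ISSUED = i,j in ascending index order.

c0: i0,i1 add.ALU or.ALU  2-wide
c1: i2 st.MEM  no-port MEM/MEM
c2: i3,i4 st.MEM sub.ALU  2-wide
c3: i5,i6 sll.ALU ld.MEM  2-wide
c4: i7 sll.ALU  WAW r6
c5: i8 and.ALU  tail

ISSUED = 7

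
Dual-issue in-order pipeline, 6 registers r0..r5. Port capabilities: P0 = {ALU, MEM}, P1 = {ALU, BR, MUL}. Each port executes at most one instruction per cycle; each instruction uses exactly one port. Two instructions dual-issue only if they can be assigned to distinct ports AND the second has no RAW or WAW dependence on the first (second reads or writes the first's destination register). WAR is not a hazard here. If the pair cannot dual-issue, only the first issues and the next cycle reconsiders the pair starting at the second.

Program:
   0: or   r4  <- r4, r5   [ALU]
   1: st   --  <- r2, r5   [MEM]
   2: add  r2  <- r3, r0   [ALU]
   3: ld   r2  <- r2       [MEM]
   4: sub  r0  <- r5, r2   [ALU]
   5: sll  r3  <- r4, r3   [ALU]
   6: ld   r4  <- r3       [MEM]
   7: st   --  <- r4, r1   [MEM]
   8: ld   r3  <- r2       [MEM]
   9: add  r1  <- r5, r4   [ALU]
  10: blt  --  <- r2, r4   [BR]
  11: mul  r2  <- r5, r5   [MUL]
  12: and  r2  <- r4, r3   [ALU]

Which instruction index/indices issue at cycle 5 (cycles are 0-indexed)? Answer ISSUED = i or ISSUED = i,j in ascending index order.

t=0 i0,i1:or.ALU/st.MEM ; 2-wide
t=1 i2:add.ALU ; RAW+WAW r2
t=2 i3:ld.MEM ; RAW r2
t=3 i4,i5:sub.ALU/sll.ALU ; 2-wide
t=4 i6:ld.MEM ; no-port MEM/MEM
t=5 i7:st.MEM ; no-port MEM/MEM
t=6 i8,i9:ld.MEM/add.ALU ; 2-wide
t=7 i10:blt.BR ; no-port BR/MUL
t=8 i11:mul.MUL ; WAW r2
t=9 i12:and.ALU ; tail

ISSUED = 7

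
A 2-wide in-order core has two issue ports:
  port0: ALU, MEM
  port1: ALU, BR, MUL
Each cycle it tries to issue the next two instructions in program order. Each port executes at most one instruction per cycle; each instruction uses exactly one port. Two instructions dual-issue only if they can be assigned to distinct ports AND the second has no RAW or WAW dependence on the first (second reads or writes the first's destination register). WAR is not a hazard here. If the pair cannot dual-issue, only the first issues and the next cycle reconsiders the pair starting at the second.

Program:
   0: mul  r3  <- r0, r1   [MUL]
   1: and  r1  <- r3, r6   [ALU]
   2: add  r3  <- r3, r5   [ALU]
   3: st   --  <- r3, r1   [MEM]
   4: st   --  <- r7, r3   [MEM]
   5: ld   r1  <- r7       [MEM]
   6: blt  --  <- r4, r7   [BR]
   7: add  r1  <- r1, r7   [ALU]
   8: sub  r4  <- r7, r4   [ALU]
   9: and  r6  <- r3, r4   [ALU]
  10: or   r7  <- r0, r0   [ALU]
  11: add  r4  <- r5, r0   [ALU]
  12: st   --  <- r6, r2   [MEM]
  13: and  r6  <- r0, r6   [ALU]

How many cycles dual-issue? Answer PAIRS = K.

[0] i0  mul.MUL  -- RAW r3
[1] i1,i2  and.ALU/add.ALU  -- dual
[2] i3  st.MEM  -- no-port MEM/MEM
[3] i4  st.MEM  -- no-port MEM/MEM
[4] i5,i6  ld.MEM/blt.BR  -- dual
[5] i7,i8  add.ALU/sub.ALU  -- dual
[6] i9,i10  and.ALU/or.ALU  -- dual
[7] i11,i12  add.ALU/st.MEM  -- dual
[8] i13  and.ALU  -- tail

PAIRS = 5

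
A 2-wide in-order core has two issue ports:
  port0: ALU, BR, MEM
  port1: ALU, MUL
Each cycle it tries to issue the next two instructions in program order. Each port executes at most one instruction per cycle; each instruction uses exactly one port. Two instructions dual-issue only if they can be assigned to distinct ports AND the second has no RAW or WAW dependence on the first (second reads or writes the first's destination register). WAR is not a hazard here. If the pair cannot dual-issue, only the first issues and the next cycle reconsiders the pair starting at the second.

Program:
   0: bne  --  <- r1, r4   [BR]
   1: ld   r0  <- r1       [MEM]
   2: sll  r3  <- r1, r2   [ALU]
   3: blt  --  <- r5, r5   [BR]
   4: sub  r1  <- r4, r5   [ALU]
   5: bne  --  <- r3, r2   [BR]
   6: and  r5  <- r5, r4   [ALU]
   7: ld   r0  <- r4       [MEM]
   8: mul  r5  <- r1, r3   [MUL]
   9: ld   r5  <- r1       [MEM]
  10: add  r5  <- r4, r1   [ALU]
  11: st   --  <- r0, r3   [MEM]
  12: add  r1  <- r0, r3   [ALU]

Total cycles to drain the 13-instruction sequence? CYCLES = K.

CYCLES = 8

c0: i0 bne.BR  no-port BR/MEM
c1: i1,i2 ld.MEM+sll.ALU  pair
c2: i3,i4 blt.BR+sub.ALU  pair
c3: i5,i6 bne.BR+and.ALU  pair
c4: i7,i8 ld.MEM+mul.MUL  pair
c5: i9 ld.MEM  WAW r5
c6: i10,i11 add.ALU+st.MEM  pair
c7: i12 add.ALU  tail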